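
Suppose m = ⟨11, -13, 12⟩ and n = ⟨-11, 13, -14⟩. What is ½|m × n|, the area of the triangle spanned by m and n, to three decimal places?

i: (-13)·(-14) - 12·13 = 182 - 156 = 26
j: 12·(-11) - 11·(-14) = -132 - (-154) = 22
k: 11·13 - (-13)·(-11) = 143 - 143 = 0
m × n = (26, 22, 0)
|m × n| = √(26² + 22² + 0²) = √1160 ≈ 34.0588
area = ½ · 34.0588 ≈ 17.029

17.029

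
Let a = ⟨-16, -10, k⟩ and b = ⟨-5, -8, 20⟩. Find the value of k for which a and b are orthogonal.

-8

a · b = (-16)·(-5) + (-10)·(-8) + k·20 = 160 + 20k
Set equal to 0: 20k = -160, so k = -8.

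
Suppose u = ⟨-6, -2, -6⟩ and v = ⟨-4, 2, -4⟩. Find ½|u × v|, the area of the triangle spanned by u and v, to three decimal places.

i: (-2)·(-4) - (-6)·2 = 8 - (-12) = 20
j: (-6)·(-4) - (-6)·(-4) = 24 - 24 = 0
k: (-6)·2 - (-2)·(-4) = -12 - 8 = -20
u × v = (20, 0, -20)
|u × v| = √(20² + 0² + (-20)²) = √800 ≈ 28.2843
area = ½ · 28.2843 ≈ 14.142

14.142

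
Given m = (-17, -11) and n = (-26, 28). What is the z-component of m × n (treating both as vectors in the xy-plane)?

(-17)·28 - (-11)·(-26) = -476 - 286 = -762

-762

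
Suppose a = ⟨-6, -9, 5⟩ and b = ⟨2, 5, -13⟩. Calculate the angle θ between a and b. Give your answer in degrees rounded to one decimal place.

a · b = (-6)·2 + (-9)·5 + 5·(-13) = -12 - 45 - 65 = -122
|a|² = 36 + 81 + 25 = 142,  |a| = √142 ≈ 11.916375
|b|² = 4 + 25 + 169 = 198,  |b| = √198 ≈ 14.071247
cos θ = -122 / (11.916375 · 14.071247) ≈ -0.72758
θ = arccos(-0.72758) ≈ 136.7°

136.7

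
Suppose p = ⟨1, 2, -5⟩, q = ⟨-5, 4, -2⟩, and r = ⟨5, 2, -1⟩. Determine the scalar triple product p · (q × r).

120

q × r:
i: 4·(-1) - (-2)·2 = -4 - (-4) = 0
j: (-2)·5 - (-5)·(-1) = -10 - 5 = -15
k: (-5)·2 - 4·5 = -10 - 20 = -30
q × r = (0, -15, -30)
p · (q × r) = 1·0 + 2·(-15) + (-5)·(-30) = 0 - 30 + 150 = 120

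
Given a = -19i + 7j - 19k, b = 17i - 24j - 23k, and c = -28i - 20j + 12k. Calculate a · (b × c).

36520

b × c:
i: (-24)·12 - (-23)·(-20) = -288 - 460 = -748
j: (-23)·(-28) - 17·12 = 644 - 204 = 440
k: 17·(-20) - (-24)·(-28) = -340 - 672 = -1012
b × c = (-748, 440, -1012)
a · (b × c) = (-19)·(-748) + 7·440 + (-19)·(-1012) = 14212 + 3080 + 19228 = 36520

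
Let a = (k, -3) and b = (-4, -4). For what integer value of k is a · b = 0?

a · b = k·(-4) + (-3)·(-4) = 12 - 4k
Set equal to 0: -4k = -12, so k = 3.

3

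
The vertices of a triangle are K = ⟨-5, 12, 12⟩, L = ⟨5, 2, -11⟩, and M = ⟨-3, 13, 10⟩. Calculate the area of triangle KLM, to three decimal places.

29.262

KL = (10, -10, -23),  KM = (2, 1, -2)
i: (-10)·(-2) - (-23)·1 = 20 - (-23) = 43
j: (-23)·2 - 10·(-2) = -46 - (-20) = -26
k: 10·1 - (-10)·2 = 10 - (-20) = 30
KL × KM = (43, -26, 30)
|KL × KM| = √3425 ≈ 58.5235
area = ½ · 58.5235 ≈ 29.262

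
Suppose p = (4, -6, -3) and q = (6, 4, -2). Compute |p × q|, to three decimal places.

58.138

i: (-6)·(-2) - (-3)·4 = 12 - (-12) = 24
j: (-3)·6 - 4·(-2) = -18 - (-8) = -10
k: 4·4 - (-6)·6 = 16 - (-36) = 52
p × q = (24, -10, 52)
|p × q| = √(24² + (-10)² + 52²) = √3380 ≈ 58.1378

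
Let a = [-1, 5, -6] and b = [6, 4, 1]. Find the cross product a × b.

i: 5·1 - (-6)·4 = 5 - (-24) = 29
j: (-6)·6 - (-1)·1 = -36 - (-1) = -35
k: (-1)·4 - 5·6 = -4 - 30 = -34
a × b = (29, -35, -34)

(29, -35, -34)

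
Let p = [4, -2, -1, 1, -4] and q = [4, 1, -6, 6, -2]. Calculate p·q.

p · q = 4·4 + (-2)·1 + (-1)·(-6) + 1·6 + (-4)·(-2) = 16 - 2 + 6 + 6 + 8 = 34

34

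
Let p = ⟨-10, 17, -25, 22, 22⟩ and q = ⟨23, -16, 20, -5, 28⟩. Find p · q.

p · q = (-10)·23 + 17·(-16) + (-25)·20 + 22·(-5) + 22·28 = -230 - 272 - 500 - 110 + 616 = -496

-496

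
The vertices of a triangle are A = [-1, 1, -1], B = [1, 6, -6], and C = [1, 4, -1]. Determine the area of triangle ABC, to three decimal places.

9.233

AB = (2, 5, -5),  AC = (2, 3, 0)
i: 5·0 - (-5)·3 = 0 - (-15) = 15
j: (-5)·2 - 2·0 = -10 - 0 = -10
k: 2·3 - 5·2 = 6 - 10 = -4
AB × AC = (15, -10, -4)
|AB × AC| = √341 ≈ 18.4662
area = ½ · 18.4662 ≈ 9.233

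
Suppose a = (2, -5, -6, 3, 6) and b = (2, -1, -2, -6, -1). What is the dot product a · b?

a · b = 2·2 + (-5)·(-1) + (-6)·(-2) + 3·(-6) + 6·(-1) = 4 + 5 + 12 - 18 - 6 = -3

-3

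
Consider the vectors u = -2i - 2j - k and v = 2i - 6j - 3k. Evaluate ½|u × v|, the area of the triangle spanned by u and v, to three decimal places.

8.944

i: (-2)·(-3) - (-1)·(-6) = 6 - 6 = 0
j: (-1)·2 - (-2)·(-3) = -2 - 6 = -8
k: (-2)·(-6) - (-2)·2 = 12 - (-4) = 16
u × v = (0, -8, 16)
|u × v| = √(0² + (-8)² + 16²) = √320 ≈ 17.8885
area = ½ · 17.8885 ≈ 8.944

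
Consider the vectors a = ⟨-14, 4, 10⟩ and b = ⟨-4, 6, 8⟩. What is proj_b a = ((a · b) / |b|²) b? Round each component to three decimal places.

(-5.517, 8.276, 11.034)

a · b = (-14)·(-4) + 4·6 + 10·8 = 56 + 24 + 80 = 160
|b|² = 16 + 36 + 64 = 116
proj_b a = (160/116) · (-4, 6, 8) ≈ (-5.517, 8.276, 11.034)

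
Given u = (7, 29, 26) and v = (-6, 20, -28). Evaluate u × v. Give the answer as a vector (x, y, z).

i: 29·(-28) - 26·20 = -812 - 520 = -1332
j: 26·(-6) - 7·(-28) = -156 - (-196) = 40
k: 7·20 - 29·(-6) = 140 - (-174) = 314
u × v = (-1332, 40, 314)

(-1332, 40, 314)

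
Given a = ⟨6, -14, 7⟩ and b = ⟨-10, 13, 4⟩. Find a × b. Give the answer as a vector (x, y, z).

i: (-14)·4 - 7·13 = -56 - 91 = -147
j: 7·(-10) - 6·4 = -70 - 24 = -94
k: 6·13 - (-14)·(-10) = 78 - 140 = -62
a × b = (-147, -94, -62)

(-147, -94, -62)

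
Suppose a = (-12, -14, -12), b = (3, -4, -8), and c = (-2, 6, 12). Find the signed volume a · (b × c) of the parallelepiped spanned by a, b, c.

b × c:
i: (-4)·12 - (-8)·6 = -48 - (-48) = 0
j: (-8)·(-2) - 3·12 = 16 - 36 = -20
k: 3·6 - (-4)·(-2) = 18 - 8 = 10
b × c = (0, -20, 10)
a · (b × c) = (-12)·0 + (-14)·(-20) + (-12)·10 = 0 + 280 - 120 = 160

160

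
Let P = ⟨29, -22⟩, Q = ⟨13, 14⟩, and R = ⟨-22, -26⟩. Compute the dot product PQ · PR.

PQ = Q − P = (-16, 36)
PR = R − P = (-51, -4)
PQ · PR = (-16)·(-51) + 36·(-4) = 816 - 144 = 672

672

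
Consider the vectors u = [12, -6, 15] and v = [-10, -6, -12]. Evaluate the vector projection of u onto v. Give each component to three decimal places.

u · v = 12·(-10) + (-6)·(-6) + 15·(-12) = -120 + 36 - 180 = -264
|v|² = 100 + 36 + 144 = 280
proj_v u = (-264/280) · (-10, -6, -12) ≈ (9.429, 5.657, 11.314)

(9.429, 5.657, 11.314)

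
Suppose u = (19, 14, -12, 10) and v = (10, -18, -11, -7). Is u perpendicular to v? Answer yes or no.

yes

u · v = 19·10 + 14·(-18) + (-12)·(-11) + 10·(-7) = 190 - 252 + 132 - 70 = 0
Zero, so the vectors are orthogonal.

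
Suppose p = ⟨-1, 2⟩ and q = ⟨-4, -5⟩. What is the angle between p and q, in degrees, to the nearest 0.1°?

114.8

p · q = (-1)·(-4) + 2·(-5) = 4 - 10 = -6
|p|² = 1 + 4 = 5,  |p| = √5 ≈ 2.236068
|q|² = 16 + 25 = 41,  |q| = √41 ≈ 6.403124
cos θ = -6 / (2.236068 · 6.403124) ≈ -0.41906
θ = arccos(-0.41906) ≈ 114.8°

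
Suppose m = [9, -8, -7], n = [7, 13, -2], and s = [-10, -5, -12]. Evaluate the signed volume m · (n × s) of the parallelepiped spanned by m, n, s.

n × s:
i: 13·(-12) - (-2)·(-5) = -156 - 10 = -166
j: (-2)·(-10) - 7·(-12) = 20 - (-84) = 104
k: 7·(-5) - 13·(-10) = -35 - (-130) = 95
n × s = (-166, 104, 95)
m · (n × s) = 9·(-166) + (-8)·104 + (-7)·95 = -1494 - 832 - 665 = -2991

-2991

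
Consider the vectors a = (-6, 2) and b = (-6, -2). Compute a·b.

32

a · b = (-6)·(-6) + 2·(-2) = 36 - 4 = 32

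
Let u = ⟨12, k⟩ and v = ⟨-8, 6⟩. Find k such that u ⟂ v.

u · v = 12·(-8) + k·6 = -96 + 6k
Set equal to 0: 6k = 96, so k = 16.

16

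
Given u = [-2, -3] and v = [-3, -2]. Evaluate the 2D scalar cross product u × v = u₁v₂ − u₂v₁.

(-2)·(-2) - (-3)·(-3) = 4 - 9 = -5

-5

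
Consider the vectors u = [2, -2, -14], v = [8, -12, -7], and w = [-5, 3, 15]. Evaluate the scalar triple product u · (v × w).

356

v × w:
i: (-12)·15 - (-7)·3 = -180 - (-21) = -159
j: (-7)·(-5) - 8·15 = 35 - 120 = -85
k: 8·3 - (-12)·(-5) = 24 - 60 = -36
v × w = (-159, -85, -36)
u · (v × w) = 2·(-159) + (-2)·(-85) + (-14)·(-36) = -318 + 170 + 504 = 356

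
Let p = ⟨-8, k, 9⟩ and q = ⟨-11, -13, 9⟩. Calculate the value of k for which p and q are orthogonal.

13

p · q = (-8)·(-11) + k·(-13) + 9·9 = 169 - 13k
Set equal to 0: -13k = -169, so k = 13.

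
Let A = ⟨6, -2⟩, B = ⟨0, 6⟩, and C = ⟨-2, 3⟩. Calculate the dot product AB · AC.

AB = B − A = (-6, 8)
AC = C − A = (-8, 5)
AB · AC = (-6)·(-8) + 8·5 = 48 + 40 = 88

88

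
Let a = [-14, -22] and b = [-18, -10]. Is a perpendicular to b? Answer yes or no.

no

a · b = (-14)·(-18) + (-22)·(-10) = 252 + 220 = 472
Nonzero, so the vectors are not orthogonal.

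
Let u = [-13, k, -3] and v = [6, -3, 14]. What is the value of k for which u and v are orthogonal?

-40

u · v = (-13)·6 + k·(-3) + (-3)·14 = -120 - 3k
Set equal to 0: -3k = 120, so k = -40.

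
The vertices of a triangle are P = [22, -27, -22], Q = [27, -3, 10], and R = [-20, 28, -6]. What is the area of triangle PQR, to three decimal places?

PQ = (5, 24, 32),  PR = (-42, 55, 16)
i: 24·16 - 32·55 = 384 - 1760 = -1376
j: 32·(-42) - 5·16 = -1344 - 80 = -1424
k: 5·55 - 24·(-42) = 275 - (-1008) = 1283
PQ × PR = (-1376, -1424, 1283)
|PQ × PR| = √5567241 ≈ 2359.5002
area = ½ · 2359.5002 ≈ 1179.750

1179.750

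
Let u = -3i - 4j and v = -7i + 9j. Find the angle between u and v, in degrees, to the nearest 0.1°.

u · v = (-3)·(-7) + (-4)·9 = 21 - 36 = -15
|u|² = 9 + 16 = 25,  |u| = √25 ≈ 5.000000
|v|² = 49 + 81 = 130,  |v| = √130 ≈ 11.401754
cos θ = -15 / (5.000000 · 11.401754) ≈ -0.26312
θ = arccos(-0.26312) ≈ 105.3°

105.3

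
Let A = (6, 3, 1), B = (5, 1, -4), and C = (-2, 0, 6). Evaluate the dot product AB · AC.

AB = B − A = (-1, -2, -5)
AC = C − A = (-8, -3, 5)
AB · AC = (-1)·(-8) + (-2)·(-3) + (-5)·5 = 8 + 6 - 25 = -11

-11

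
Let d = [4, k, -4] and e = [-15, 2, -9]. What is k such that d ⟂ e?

12

d · e = 4·(-15) + k·2 + (-4)·(-9) = -24 + 2k
Set equal to 0: 2k = 24, so k = 12.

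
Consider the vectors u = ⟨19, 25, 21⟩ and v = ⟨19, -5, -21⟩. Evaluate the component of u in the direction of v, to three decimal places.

u · v = 19·19 + 25·(-5) + 21·(-21) = 361 - 125 - 441 = -205
|v| = √(361 + 25 + 441) = √827 ≈ 28.7576
comp_v u = -205 / √827 ≈ -7.129

-7.129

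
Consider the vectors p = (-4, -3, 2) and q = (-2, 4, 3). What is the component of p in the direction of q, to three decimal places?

p · q = (-4)·(-2) + (-3)·4 + 2·3 = 8 - 12 + 6 = 2
|q| = √(4 + 16 + 9) = √29 ≈ 5.3852
comp_q p = 2 / √29 ≈ 0.371

0.371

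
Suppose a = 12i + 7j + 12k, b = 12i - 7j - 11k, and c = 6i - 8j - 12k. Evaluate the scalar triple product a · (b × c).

b × c:
i: (-7)·(-12) - (-11)·(-8) = 84 - 88 = -4
j: (-11)·6 - 12·(-12) = -66 - (-144) = 78
k: 12·(-8) - (-7)·6 = -96 - (-42) = -54
b × c = (-4, 78, -54)
a · (b × c) = 12·(-4) + 7·78 + 12·(-54) = -48 + 546 - 648 = -150

-150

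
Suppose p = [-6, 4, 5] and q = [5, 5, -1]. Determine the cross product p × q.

(-29, 19, -50)

i: 4·(-1) - 5·5 = -4 - 25 = -29
j: 5·5 - (-6)·(-1) = 25 - 6 = 19
k: (-6)·5 - 4·5 = -30 - 20 = -50
p × q = (-29, 19, -50)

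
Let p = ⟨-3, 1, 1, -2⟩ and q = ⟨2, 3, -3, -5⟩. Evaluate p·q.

p · q = (-3)·2 + 1·3 + 1·(-3) + (-2)·(-5) = -6 + 3 - 3 + 10 = 4

4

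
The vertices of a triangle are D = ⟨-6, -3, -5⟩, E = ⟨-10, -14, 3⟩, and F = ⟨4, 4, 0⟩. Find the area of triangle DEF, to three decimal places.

DE = (-4, -11, 8),  DF = (10, 7, 5)
i: (-11)·5 - 8·7 = -55 - 56 = -111
j: 8·10 - (-4)·5 = 80 - (-20) = 100
k: (-4)·7 - (-11)·10 = -28 - (-110) = 82
DE × DF = (-111, 100, 82)
|DE × DF| = √29045 ≈ 170.4259
area = ½ · 170.4259 ≈ 85.213

85.213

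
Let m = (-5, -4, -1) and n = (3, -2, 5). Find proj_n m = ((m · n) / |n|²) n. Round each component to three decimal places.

(-0.947, 0.632, -1.579)

m · n = (-5)·3 + (-4)·(-2) + (-1)·5 = -15 + 8 - 5 = -12
|n|² = 9 + 4 + 25 = 38
proj_n m = (-12/38) · (3, -2, 5) ≈ (-0.947, 0.632, -1.579)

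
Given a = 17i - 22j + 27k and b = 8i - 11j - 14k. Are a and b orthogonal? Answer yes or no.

yes

a · b = 17·8 + (-22)·(-11) + 27·(-14) = 136 + 242 - 378 = 0
Zero, so the vectors are orthogonal.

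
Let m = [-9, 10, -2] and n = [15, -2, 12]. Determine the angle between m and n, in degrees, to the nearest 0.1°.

133.0

m · n = (-9)·15 + 10·(-2) + (-2)·12 = -135 - 20 - 24 = -179
|m|² = 81 + 100 + 4 = 185,  |m| = √185 ≈ 13.601471
|n|² = 225 + 4 + 144 = 373,  |n| = √373 ≈ 19.313208
cos θ = -179 / (13.601471 · 19.313208) ≈ -0.68142
θ = arccos(-0.68142) ≈ 133.0°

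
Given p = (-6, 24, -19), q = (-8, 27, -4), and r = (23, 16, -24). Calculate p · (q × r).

q × r:
i: 27·(-24) - (-4)·16 = -648 - (-64) = -584
j: (-4)·23 - (-8)·(-24) = -92 - 192 = -284
k: (-8)·16 - 27·23 = -128 - 621 = -749
q × r = (-584, -284, -749)
p · (q × r) = (-6)·(-584) + 24·(-284) + (-19)·(-749) = 3504 - 6816 + 14231 = 10919

10919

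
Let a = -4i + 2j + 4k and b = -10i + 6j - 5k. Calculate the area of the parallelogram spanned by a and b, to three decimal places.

69.080

i: 2·(-5) - 4·6 = -10 - 24 = -34
j: 4·(-10) - (-4)·(-5) = -40 - 20 = -60
k: (-4)·6 - 2·(-10) = -24 - (-20) = -4
a × b = (-34, -60, -4)
|a × b| = √((-34)² + (-60)² + (-4)²) = √4772 ≈ 69.0797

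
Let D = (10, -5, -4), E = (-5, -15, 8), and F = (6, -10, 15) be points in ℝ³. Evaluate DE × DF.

(-130, 237, 35)

DE = (-15, -10, 12)
DF = (-4, -5, 19)
i: (-10)·19 - 12·(-5) = -190 - (-60) = -130
j: 12·(-4) - (-15)·19 = -48 - (-285) = 237
k: (-15)·(-5) - (-10)·(-4) = 75 - 40 = 35
DE × DF = (-130, 237, 35)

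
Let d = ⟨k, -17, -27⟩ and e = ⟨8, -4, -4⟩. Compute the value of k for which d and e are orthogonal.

-22

d · e = k·8 + (-17)·(-4) + (-27)·(-4) = 176 + 8k
Set equal to 0: 8k = -176, so k = -22.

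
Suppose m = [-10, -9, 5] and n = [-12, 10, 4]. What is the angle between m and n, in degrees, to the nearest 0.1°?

m · n = (-10)·(-12) + (-9)·10 + 5·4 = 120 - 90 + 20 = 50
|m|² = 100 + 81 + 25 = 206,  |m| = √206 ≈ 14.352700
|n|² = 144 + 100 + 16 = 260,  |n| = √260 ≈ 16.124515
cos θ = 50 / (14.352700 · 16.124515) ≈ 0.21605
θ = arccos(0.21605) ≈ 77.5°

77.5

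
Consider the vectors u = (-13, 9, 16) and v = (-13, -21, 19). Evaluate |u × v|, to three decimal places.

i: 9·19 - 16·(-21) = 171 - (-336) = 507
j: 16·(-13) - (-13)·19 = -208 - (-247) = 39
k: (-13)·(-21) - 9·(-13) = 273 - (-117) = 390
u × v = (507, 39, 390)
|u × v| = √(507² + 39² + 390²) = √410670 ≈ 640.8354

640.835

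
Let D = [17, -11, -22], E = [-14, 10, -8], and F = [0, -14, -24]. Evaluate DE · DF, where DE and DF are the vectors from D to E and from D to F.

436

DE = E − D = (-31, 21, 14)
DF = F − D = (-17, -3, -2)
DE · DF = (-31)·(-17) + 21·(-3) + 14·(-2) = 527 - 63 - 28 = 436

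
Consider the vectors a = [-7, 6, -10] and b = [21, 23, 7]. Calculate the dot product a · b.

a · b = (-7)·21 + 6·23 + (-10)·7 = -147 + 138 - 70 = -79

-79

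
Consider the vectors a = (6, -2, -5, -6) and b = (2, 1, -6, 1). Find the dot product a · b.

34

a · b = 6·2 + (-2)·1 + (-5)·(-6) + (-6)·1 = 12 - 2 + 30 - 6 = 34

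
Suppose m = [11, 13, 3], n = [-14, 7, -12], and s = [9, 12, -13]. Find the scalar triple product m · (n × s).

n × s:
i: 7·(-13) - (-12)·12 = -91 - (-144) = 53
j: (-12)·9 - (-14)·(-13) = -108 - 182 = -290
k: (-14)·12 - 7·9 = -168 - 63 = -231
n × s = (53, -290, -231)
m · (n × s) = 11·53 + 13·(-290) + 3·(-231) = 583 - 3770 - 693 = -3880

-3880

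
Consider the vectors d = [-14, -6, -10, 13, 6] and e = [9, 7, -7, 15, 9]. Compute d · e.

d · e = (-14)·9 + (-6)·7 + (-10)·(-7) + 13·15 + 6·9 = -126 - 42 + 70 + 195 + 54 = 151

151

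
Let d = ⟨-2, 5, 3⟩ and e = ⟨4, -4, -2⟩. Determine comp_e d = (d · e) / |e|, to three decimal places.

-5.667

d · e = (-2)·4 + 5·(-4) + 3·(-2) = -8 - 20 - 6 = -34
|e| = √(16 + 16 + 4) = √36 ≈ 6.0000
comp_e d = -34 / √36 ≈ -5.667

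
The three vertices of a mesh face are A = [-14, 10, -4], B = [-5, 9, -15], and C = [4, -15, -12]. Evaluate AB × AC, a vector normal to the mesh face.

(-267, -126, -207)

AB = (9, -1, -11)
AC = (18, -25, -8)
i: (-1)·(-8) - (-11)·(-25) = 8 - 275 = -267
j: (-11)·18 - 9·(-8) = -198 - (-72) = -126
k: 9·(-25) - (-1)·18 = -225 - (-18) = -207
AB × AC = (-267, -126, -207)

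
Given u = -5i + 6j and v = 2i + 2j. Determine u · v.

u · v = (-5)·2 + 6·2 = -10 + 12 = 2

2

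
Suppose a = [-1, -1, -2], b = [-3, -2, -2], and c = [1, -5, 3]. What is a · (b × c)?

-25

b × c:
i: (-2)·3 - (-2)·(-5) = -6 - 10 = -16
j: (-2)·1 - (-3)·3 = -2 - (-9) = 7
k: (-3)·(-5) - (-2)·1 = 15 - (-2) = 17
b × c = (-16, 7, 17)
a · (b × c) = (-1)·(-16) + (-1)·7 + (-2)·17 = 16 - 7 - 34 = -25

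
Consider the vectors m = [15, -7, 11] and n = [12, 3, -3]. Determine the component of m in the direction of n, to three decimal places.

9.899

m · n = 15·12 + (-7)·3 + 11·(-3) = 180 - 21 - 33 = 126
|n| = √(144 + 9 + 9) = √162 ≈ 12.7279
comp_n m = 126 / √162 ≈ 9.899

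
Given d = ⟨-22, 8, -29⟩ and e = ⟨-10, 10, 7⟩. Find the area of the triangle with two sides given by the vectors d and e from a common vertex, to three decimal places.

i: 8·7 - (-29)·10 = 56 - (-290) = 346
j: (-29)·(-10) - (-22)·7 = 290 - (-154) = 444
k: (-22)·10 - 8·(-10) = -220 - (-80) = -140
d × e = (346, 444, -140)
|d × e| = √(346² + 444² + (-140)²) = √336452 ≈ 580.0448
area = ½ · 580.0448 ≈ 290.022

290.022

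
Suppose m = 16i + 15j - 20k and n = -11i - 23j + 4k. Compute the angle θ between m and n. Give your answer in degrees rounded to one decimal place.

m · n = 16·(-11) + 15·(-23) + (-20)·4 = -176 - 345 - 80 = -601
|m|² = 256 + 225 + 400 = 881,  |m| = √881 ≈ 29.681644
|n|² = 121 + 529 + 16 = 666,  |n| = √666 ≈ 25.806976
cos θ = -601 / (29.681644 · 25.806976) ≈ -0.78460
θ = arccos(-0.78460) ≈ 141.7°

141.7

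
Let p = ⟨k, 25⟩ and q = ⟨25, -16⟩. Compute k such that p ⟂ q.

p · q = k·25 + 25·(-16) = -400 + 25k
Set equal to 0: 25k = 400, so k = 16.

16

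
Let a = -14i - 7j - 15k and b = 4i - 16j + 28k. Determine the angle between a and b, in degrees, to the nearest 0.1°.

a · b = (-14)·4 + (-7)·(-16) + (-15)·28 = -56 + 112 - 420 = -364
|a|² = 196 + 49 + 225 = 470,  |a| = √470 ≈ 21.679483
|b|² = 16 + 256 + 784 = 1056,  |b| = √1056 ≈ 32.496154
cos θ = -364 / (21.679483 · 32.496154) ≈ -0.51668
θ = arccos(-0.51668) ≈ 121.1°

121.1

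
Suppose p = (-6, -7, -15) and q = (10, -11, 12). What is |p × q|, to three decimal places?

294.246

i: (-7)·12 - (-15)·(-11) = -84 - 165 = -249
j: (-15)·10 - (-6)·12 = -150 - (-72) = -78
k: (-6)·(-11) - (-7)·10 = 66 - (-70) = 136
p × q = (-249, -78, 136)
|p × q| = √((-249)² + (-78)² + 136²) = √86581 ≈ 294.2465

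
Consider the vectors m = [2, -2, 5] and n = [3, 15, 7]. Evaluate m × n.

i: (-2)·7 - 5·15 = -14 - 75 = -89
j: 5·3 - 2·7 = 15 - 14 = 1
k: 2·15 - (-2)·3 = 30 - (-6) = 36
m × n = (-89, 1, 36)

(-89, 1, 36)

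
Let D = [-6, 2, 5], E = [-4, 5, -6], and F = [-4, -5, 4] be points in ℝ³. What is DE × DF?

DE = (2, 3, -11)
DF = (2, -7, -1)
i: 3·(-1) - (-11)·(-7) = -3 - 77 = -80
j: (-11)·2 - 2·(-1) = -22 - (-2) = -20
k: 2·(-7) - 3·2 = -14 - 6 = -20
DE × DF = (-80, -20, -20)

(-80, -20, -20)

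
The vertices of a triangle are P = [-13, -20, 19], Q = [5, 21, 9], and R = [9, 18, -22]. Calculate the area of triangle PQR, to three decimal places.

PQ = (18, 41, -10),  PR = (22, 38, -41)
i: 41·(-41) - (-10)·38 = -1681 - (-380) = -1301
j: (-10)·22 - 18·(-41) = -220 - (-738) = 518
k: 18·38 - 41·22 = 684 - 902 = -218
PQ × PR = (-1301, 518, -218)
|PQ × PR| = √2008449 ≈ 1417.1976
area = ½ · 1417.1976 ≈ 708.599

708.599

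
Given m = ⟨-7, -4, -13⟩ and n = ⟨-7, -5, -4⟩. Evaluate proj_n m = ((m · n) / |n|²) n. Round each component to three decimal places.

m · n = (-7)·(-7) + (-4)·(-5) + (-13)·(-4) = 49 + 20 + 52 = 121
|n|² = 49 + 25 + 16 = 90
proj_n m = (121/90) · (-7, -5, -4) ≈ (-9.411, -6.722, -5.378)

(-9.411, -6.722, -5.378)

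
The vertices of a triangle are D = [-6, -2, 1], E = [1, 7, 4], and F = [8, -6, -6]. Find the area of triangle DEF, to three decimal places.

DE = (7, 9, 3),  DF = (14, -4, -7)
i: 9·(-7) - 3·(-4) = -63 - (-12) = -51
j: 3·14 - 7·(-7) = 42 - (-49) = 91
k: 7·(-4) - 9·14 = -28 - 126 = -154
DE × DF = (-51, 91, -154)
|DE × DF| = √34598 ≈ 186.0054
area = ½ · 186.0054 ≈ 93.003

93.003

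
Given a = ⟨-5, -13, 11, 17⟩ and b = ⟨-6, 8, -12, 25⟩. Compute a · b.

219

a · b = (-5)·(-6) + (-13)·8 + 11·(-12) + 17·25 = 30 - 104 - 132 + 425 = 219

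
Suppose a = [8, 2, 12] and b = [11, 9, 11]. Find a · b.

a · b = 8·11 + 2·9 + 12·11 = 88 + 18 + 132 = 238

238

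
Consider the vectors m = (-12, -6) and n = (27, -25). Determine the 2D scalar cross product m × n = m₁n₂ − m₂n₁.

(-12)·(-25) - (-6)·27 = 300 - (-162) = 462

462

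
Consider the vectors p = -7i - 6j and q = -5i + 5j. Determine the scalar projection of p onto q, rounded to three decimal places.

p · q = (-7)·(-5) + (-6)·5 = 35 - 30 = 5
|q| = √(25 + 25) = √50 ≈ 7.0711
comp_q p = 5 / √50 ≈ 0.707

0.707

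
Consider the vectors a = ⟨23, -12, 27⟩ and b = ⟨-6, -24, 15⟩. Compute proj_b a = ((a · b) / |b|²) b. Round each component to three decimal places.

a · b = 23·(-6) + (-12)·(-24) + 27·15 = -138 + 288 + 405 = 555
|b|² = 36 + 576 + 225 = 837
proj_b a = (555/837) · (-6, -24, 15) ≈ (-3.978, -15.914, 9.946)

(-3.978, -15.914, 9.946)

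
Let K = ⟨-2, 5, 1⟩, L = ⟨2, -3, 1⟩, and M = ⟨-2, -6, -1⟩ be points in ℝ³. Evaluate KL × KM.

(16, 8, -44)

KL = (4, -8, 0)
KM = (0, -11, -2)
i: (-8)·(-2) - 0·(-11) = 16 - 0 = 16
j: 0·0 - 4·(-2) = 0 - (-8) = 8
k: 4·(-11) - (-8)·0 = -44 - 0 = -44
KL × KM = (16, 8, -44)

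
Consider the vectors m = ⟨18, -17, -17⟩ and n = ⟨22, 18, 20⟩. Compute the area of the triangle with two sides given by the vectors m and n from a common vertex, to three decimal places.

i: (-17)·20 - (-17)·18 = -340 - (-306) = -34
j: (-17)·22 - 18·20 = -374 - 360 = -734
k: 18·18 - (-17)·22 = 324 - (-374) = 698
m × n = (-34, -734, 698)
|m × n| = √((-34)² + (-734)² + 698²) = √1027116 ≈ 1013.4673
area = ½ · 1013.4673 ≈ 506.734

506.734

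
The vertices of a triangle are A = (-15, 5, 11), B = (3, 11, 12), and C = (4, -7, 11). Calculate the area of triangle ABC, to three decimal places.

165.382

AB = (18, 6, 1),  AC = (19, -12, 0)
i: 6·0 - 1·(-12) = 0 - (-12) = 12
j: 1·19 - 18·0 = 19 - 0 = 19
k: 18·(-12) - 6·19 = -216 - 114 = -330
AB × AC = (12, 19, -330)
|AB × AC| = √109405 ≈ 330.7643
area = ½ · 330.7643 ≈ 165.382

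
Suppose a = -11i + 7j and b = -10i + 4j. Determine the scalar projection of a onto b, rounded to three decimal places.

a · b = (-11)·(-10) + 7·4 = 110 + 28 = 138
|b| = √(100 + 16) = √116 ≈ 10.7703
comp_b a = 138 / √116 ≈ 12.813

12.813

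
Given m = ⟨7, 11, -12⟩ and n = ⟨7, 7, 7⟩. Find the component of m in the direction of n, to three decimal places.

3.464

m · n = 7·7 + 11·7 + (-12)·7 = 49 + 77 - 84 = 42
|n| = √(49 + 49 + 49) = √147 ≈ 12.1244
comp_n m = 42 / √147 ≈ 3.464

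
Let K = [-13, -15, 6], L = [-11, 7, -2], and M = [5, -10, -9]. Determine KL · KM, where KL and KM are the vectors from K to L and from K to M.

266

KL = L − K = (2, 22, -8)
KM = M − K = (18, 5, -15)
KL · KM = 2·18 + 22·5 + (-8)·(-15) = 36 + 110 + 120 = 266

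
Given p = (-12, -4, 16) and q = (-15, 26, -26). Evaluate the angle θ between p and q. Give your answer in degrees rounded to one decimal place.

114.8

p · q = (-12)·(-15) + (-4)·26 + 16·(-26) = 180 - 104 - 416 = -340
|p|² = 144 + 16 + 256 = 416,  |p| = √416 ≈ 20.396078
|q|² = 225 + 676 + 676 = 1577,  |q| = √1577 ≈ 39.711459
cos θ = -340 / (20.396078 · 39.711459) ≈ -0.41977
θ = arccos(-0.41977) ≈ 114.8°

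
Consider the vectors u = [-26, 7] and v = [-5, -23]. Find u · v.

-31

u · v = (-26)·(-5) + 7·(-23) = 130 - 161 = -31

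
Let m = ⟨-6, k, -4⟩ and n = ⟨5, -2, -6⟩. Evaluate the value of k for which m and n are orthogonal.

-3

m · n = (-6)·5 + k·(-2) + (-4)·(-6) = -6 - 2k
Set equal to 0: -2k = 6, so k = -3.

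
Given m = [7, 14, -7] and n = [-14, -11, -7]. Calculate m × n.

(-175, 147, 119)

i: 14·(-7) - (-7)·(-11) = -98 - 77 = -175
j: (-7)·(-14) - 7·(-7) = 98 - (-49) = 147
k: 7·(-11) - 14·(-14) = -77 - (-196) = 119
m × n = (-175, 147, 119)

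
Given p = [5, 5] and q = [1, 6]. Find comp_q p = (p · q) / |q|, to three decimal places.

p · q = 5·1 + 5·6 = 5 + 30 = 35
|q| = √(1 + 36) = √37 ≈ 6.0828
comp_q p = 35 / √37 ≈ 5.754

5.754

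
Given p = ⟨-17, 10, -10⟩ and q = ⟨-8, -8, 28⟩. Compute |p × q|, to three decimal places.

629.120

i: 10·28 - (-10)·(-8) = 280 - 80 = 200
j: (-10)·(-8) - (-17)·28 = 80 - (-476) = 556
k: (-17)·(-8) - 10·(-8) = 136 - (-80) = 216
p × q = (200, 556, 216)
|p × q| = √(200² + 556² + 216²) = √395792 ≈ 629.1200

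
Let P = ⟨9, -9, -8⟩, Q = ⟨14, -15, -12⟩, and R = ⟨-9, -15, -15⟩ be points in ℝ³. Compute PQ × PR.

PQ = (5, -6, -4)
PR = (-18, -6, -7)
i: (-6)·(-7) - (-4)·(-6) = 42 - 24 = 18
j: (-4)·(-18) - 5·(-7) = 72 - (-35) = 107
k: 5·(-6) - (-6)·(-18) = -30 - 108 = -138
PQ × PR = (18, 107, -138)

(18, 107, -138)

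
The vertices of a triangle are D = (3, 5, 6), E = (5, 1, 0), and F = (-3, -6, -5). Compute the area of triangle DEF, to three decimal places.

DE = (2, -4, -6),  DF = (-6, -11, -11)
i: (-4)·(-11) - (-6)·(-11) = 44 - 66 = -22
j: (-6)·(-6) - 2·(-11) = 36 - (-22) = 58
k: 2·(-11) - (-4)·(-6) = -22 - 24 = -46
DE × DF = (-22, 58, -46)
|DE × DF| = √5964 ≈ 77.2269
area = ½ · 77.2269 ≈ 38.613

38.613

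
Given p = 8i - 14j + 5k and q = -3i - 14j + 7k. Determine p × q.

(-28, -71, -154)

i: (-14)·7 - 5·(-14) = -98 - (-70) = -28
j: 5·(-3) - 8·7 = -15 - 56 = -71
k: 8·(-14) - (-14)·(-3) = -112 - 42 = -154
p × q = (-28, -71, -154)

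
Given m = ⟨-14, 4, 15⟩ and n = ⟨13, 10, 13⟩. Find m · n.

53

m · n = (-14)·13 + 4·10 + 15·13 = -182 + 40 + 195 = 53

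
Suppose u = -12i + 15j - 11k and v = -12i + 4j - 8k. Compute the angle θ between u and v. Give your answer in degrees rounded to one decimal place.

28.2

u · v = (-12)·(-12) + 15·4 + (-11)·(-8) = 144 + 60 + 88 = 292
|u|² = 144 + 225 + 121 = 490,  |u| = √490 ≈ 22.135944
|v|² = 144 + 16 + 64 = 224,  |v| = √224 ≈ 14.966630
cos θ = 292 / (22.135944 · 14.966630) ≈ 0.88138
θ = arccos(0.88138) ≈ 28.2°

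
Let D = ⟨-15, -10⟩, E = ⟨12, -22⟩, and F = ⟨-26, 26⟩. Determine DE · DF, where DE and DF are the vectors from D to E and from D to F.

-729

DE = E − D = (27, -12)
DF = F − D = (-11, 36)
DE · DF = 27·(-11) + (-12)·36 = -297 - 432 = -729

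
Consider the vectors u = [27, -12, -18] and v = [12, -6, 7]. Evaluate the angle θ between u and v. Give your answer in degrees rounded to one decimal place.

u · v = 27·12 + (-12)·(-6) + (-18)·7 = 324 + 72 - 126 = 270
|u|² = 729 + 144 + 324 = 1197,  |u| = √1197 ≈ 34.597688
|v|² = 144 + 36 + 49 = 229,  |v| = √229 ≈ 15.132746
cos θ = 270 / (34.597688 · 15.132746) ≈ 0.51570
θ = arccos(0.51570) ≈ 59.0°

59.0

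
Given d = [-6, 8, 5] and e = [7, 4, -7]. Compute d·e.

-45

d · e = (-6)·7 + 8·4 + 5·(-7) = -42 + 32 - 35 = -45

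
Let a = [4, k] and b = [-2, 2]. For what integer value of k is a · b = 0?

a · b = 4·(-2) + k·2 = -8 + 2k
Set equal to 0: 2k = 8, so k = 4.

4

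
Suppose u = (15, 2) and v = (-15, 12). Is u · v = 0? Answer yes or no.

no

u · v = 15·(-15) + 2·12 = -225 + 24 = -201
Nonzero, so the vectors are not orthogonal.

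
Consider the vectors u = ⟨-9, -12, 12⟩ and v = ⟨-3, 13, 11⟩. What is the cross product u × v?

(-288, 63, -153)

i: (-12)·11 - 12·13 = -132 - 156 = -288
j: 12·(-3) - (-9)·11 = -36 - (-99) = 63
k: (-9)·13 - (-12)·(-3) = -117 - 36 = -153
u × v = (-288, 63, -153)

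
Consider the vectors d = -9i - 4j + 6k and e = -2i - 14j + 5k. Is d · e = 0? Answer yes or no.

d · e = (-9)·(-2) + (-4)·(-14) + 6·5 = 18 + 56 + 30 = 104
Nonzero, so the vectors are not orthogonal.

no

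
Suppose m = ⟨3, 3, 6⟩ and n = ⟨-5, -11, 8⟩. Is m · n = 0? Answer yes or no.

yes

m · n = 3·(-5) + 3·(-11) + 6·8 = -15 - 33 + 48 = 0
Zero, so the vectors are orthogonal.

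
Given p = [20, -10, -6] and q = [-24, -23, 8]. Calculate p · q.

-298

p · q = 20·(-24) + (-10)·(-23) + (-6)·8 = -480 + 230 - 48 = -298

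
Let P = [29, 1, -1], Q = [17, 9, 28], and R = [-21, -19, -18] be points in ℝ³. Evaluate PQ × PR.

PQ = (-12, 8, 29)
PR = (-50, -20, -17)
i: 8·(-17) - 29·(-20) = -136 - (-580) = 444
j: 29·(-50) - (-12)·(-17) = -1450 - 204 = -1654
k: (-12)·(-20) - 8·(-50) = 240 - (-400) = 640
PQ × PR = (444, -1654, 640)

(444, -1654, 640)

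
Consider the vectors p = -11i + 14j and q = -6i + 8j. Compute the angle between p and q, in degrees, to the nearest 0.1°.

1.3

p · q = (-11)·(-6) + 14·8 = 66 + 112 = 178
|p|² = 121 + 196 = 317,  |p| = √317 ≈ 17.804494
|q|² = 36 + 64 = 100,  |q| = √100 ≈ 10.000000
cos θ = 178 / (17.804494 · 10.000000) ≈ 0.99975
θ = arccos(0.99975) ≈ 1.3°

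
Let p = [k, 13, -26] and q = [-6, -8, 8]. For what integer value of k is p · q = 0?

-52

p · q = k·(-6) + 13·(-8) + (-26)·8 = -312 - 6k
Set equal to 0: -6k = 312, so k = -52.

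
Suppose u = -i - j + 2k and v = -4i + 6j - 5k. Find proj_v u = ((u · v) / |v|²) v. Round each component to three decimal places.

(0.623, -0.935, 0.779)

u · v = (-1)·(-4) + (-1)·6 + 2·(-5) = 4 - 6 - 10 = -12
|v|² = 16 + 36 + 25 = 77
proj_v u = (-12/77) · (-4, 6, -5) ≈ (0.623, -0.935, 0.779)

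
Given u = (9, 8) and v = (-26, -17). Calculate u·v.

-370

u · v = 9·(-26) + 8·(-17) = -234 - 136 = -370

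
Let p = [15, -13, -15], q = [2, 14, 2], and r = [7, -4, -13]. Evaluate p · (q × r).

-1540

q × r:
i: 14·(-13) - 2·(-4) = -182 - (-8) = -174
j: 2·7 - 2·(-13) = 14 - (-26) = 40
k: 2·(-4) - 14·7 = -8 - 98 = -106
q × r = (-174, 40, -106)
p · (q × r) = 15·(-174) + (-13)·40 + (-15)·(-106) = -2610 - 520 + 1590 = -1540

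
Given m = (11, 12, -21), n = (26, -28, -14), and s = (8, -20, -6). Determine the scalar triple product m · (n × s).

5512

n × s:
i: (-28)·(-6) - (-14)·(-20) = 168 - 280 = -112
j: (-14)·8 - 26·(-6) = -112 - (-156) = 44
k: 26·(-20) - (-28)·8 = -520 - (-224) = -296
n × s = (-112, 44, -296)
m · (n × s) = 11·(-112) + 12·44 + (-21)·(-296) = -1232 + 528 + 6216 = 5512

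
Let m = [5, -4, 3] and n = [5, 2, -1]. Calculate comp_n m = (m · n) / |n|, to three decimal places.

2.556

m · n = 5·5 + (-4)·2 + 3·(-1) = 25 - 8 - 3 = 14
|n| = √(25 + 4 + 1) = √30 ≈ 5.4772
comp_n m = 14 / √30 ≈ 2.556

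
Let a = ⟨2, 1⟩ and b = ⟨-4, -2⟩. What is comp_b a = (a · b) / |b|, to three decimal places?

a · b = 2·(-4) + 1·(-2) = -8 - 2 = -10
|b| = √(16 + 4) = √20 ≈ 4.4721
comp_b a = -10 / √20 ≈ -2.236

-2.236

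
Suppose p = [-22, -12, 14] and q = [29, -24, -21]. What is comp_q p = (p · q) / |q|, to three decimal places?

-14.940

p · q = (-22)·29 + (-12)·(-24) + 14·(-21) = -638 + 288 - 294 = -644
|q| = √(841 + 576 + 441) = √1858 ≈ 43.1045
comp_q p = -644 / √1858 ≈ -14.940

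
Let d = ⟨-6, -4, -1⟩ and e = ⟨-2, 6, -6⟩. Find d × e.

i: (-4)·(-6) - (-1)·6 = 24 - (-6) = 30
j: (-1)·(-2) - (-6)·(-6) = 2 - 36 = -34
k: (-6)·6 - (-4)·(-2) = -36 - 8 = -44
d × e = (30, -34, -44)

(30, -34, -44)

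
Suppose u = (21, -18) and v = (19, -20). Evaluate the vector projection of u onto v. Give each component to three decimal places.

u · v = 21·19 + (-18)·(-20) = 399 + 360 = 759
|v|² = 361 + 400 = 761
proj_v u = (759/761) · (19, -20) ≈ (18.950, -19.947)

(18.950, -19.947)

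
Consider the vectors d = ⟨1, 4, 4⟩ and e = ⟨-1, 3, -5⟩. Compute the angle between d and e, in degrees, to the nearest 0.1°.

105.4

d · e = 1·(-1) + 4·3 + 4·(-5) = -1 + 12 - 20 = -9
|d|² = 1 + 16 + 16 = 33,  |d| = √33 ≈ 5.744563
|e|² = 1 + 9 + 25 = 35,  |e| = √35 ≈ 5.916080
cos θ = -9 / (5.744563 · 5.916080) ≈ -0.26482
θ = arccos(-0.26482) ≈ 105.4°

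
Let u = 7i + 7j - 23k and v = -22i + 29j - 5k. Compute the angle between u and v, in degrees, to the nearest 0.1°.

79.7

u · v = 7·(-22) + 7·29 + (-23)·(-5) = -154 + 203 + 115 = 164
|u|² = 49 + 49 + 529 = 627,  |u| = √627 ≈ 25.039968
|v|² = 484 + 841 + 25 = 1350,  |v| = √1350 ≈ 36.742346
cos θ = 164 / (25.039968 · 36.742346) ≈ 0.17826
θ = arccos(0.17826) ≈ 79.7°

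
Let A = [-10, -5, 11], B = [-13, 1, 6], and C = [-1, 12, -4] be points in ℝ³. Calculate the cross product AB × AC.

AB = (-3, 6, -5)
AC = (9, 17, -15)
i: 6·(-15) - (-5)·17 = -90 - (-85) = -5
j: (-5)·9 - (-3)·(-15) = -45 - 45 = -90
k: (-3)·17 - 6·9 = -51 - 54 = -105
AB × AC = (-5, -90, -105)

(-5, -90, -105)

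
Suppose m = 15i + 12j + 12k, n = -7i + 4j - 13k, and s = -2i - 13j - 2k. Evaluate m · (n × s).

n × s:
i: 4·(-2) - (-13)·(-13) = -8 - 169 = -177
j: (-13)·(-2) - (-7)·(-2) = 26 - 14 = 12
k: (-7)·(-13) - 4·(-2) = 91 - (-8) = 99
n × s = (-177, 12, 99)
m · (n × s) = 15·(-177) + 12·12 + 12·99 = -2655 + 144 + 1188 = -1323

-1323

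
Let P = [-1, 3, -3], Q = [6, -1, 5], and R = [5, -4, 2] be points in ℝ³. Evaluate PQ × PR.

(36, 13, -25)

PQ = (7, -4, 8)
PR = (6, -7, 5)
i: (-4)·5 - 8·(-7) = -20 - (-56) = 36
j: 8·6 - 7·5 = 48 - 35 = 13
k: 7·(-7) - (-4)·6 = -49 - (-24) = -25
PQ × PR = (36, 13, -25)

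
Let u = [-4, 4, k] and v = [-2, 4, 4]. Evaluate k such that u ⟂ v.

-6

u · v = (-4)·(-2) + 4·4 + k·4 = 24 + 4k
Set equal to 0: 4k = -24, so k = -6.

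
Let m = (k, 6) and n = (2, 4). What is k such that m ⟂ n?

m · n = k·2 + 6·4 = 24 + 2k
Set equal to 0: 2k = -24, so k = -12.

-12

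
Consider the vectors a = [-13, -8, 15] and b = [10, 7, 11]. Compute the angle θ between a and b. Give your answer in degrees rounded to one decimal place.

93.4

a · b = (-13)·10 + (-8)·7 + 15·11 = -130 - 56 + 165 = -21
|a|² = 169 + 64 + 225 = 458,  |a| = √458 ≈ 21.400935
|b|² = 100 + 49 + 121 = 270,  |b| = √270 ≈ 16.431677
cos θ = -21 / (21.400935 · 16.431677) ≈ -0.05972
θ = arccos(-0.05972) ≈ 93.4°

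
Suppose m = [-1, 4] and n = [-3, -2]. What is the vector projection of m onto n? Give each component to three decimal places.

m · n = (-1)·(-3) + 4·(-2) = 3 - 8 = -5
|n|² = 9 + 4 = 13
proj_n m = (-5/13) · (-3, -2) ≈ (1.154, 0.769)

(1.154, 0.769)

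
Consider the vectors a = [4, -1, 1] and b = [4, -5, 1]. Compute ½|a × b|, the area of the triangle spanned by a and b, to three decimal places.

i: (-1)·1 - 1·(-5) = -1 - (-5) = 4
j: 1·4 - 4·1 = 4 - 4 = 0
k: 4·(-5) - (-1)·4 = -20 - (-4) = -16
a × b = (4, 0, -16)
|a × b| = √(4² + 0² + (-16)²) = √272 ≈ 16.4924
area = ½ · 16.4924 ≈ 8.246

8.246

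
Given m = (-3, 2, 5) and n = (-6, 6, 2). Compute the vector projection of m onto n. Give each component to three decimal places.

m · n = (-3)·(-6) + 2·6 + 5·2 = 18 + 12 + 10 = 40
|n|² = 36 + 36 + 4 = 76
proj_n m = (40/76) · (-6, 6, 2) ≈ (-3.158, 3.158, 1.053)

(-3.158, 3.158, 1.053)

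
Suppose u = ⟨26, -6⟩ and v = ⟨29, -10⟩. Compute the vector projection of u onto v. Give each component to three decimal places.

(25.086, -8.650)

u · v = 26·29 + (-6)·(-10) = 754 + 60 = 814
|v|² = 841 + 100 = 941
proj_v u = (814/941) · (29, -10) ≈ (25.086, -8.650)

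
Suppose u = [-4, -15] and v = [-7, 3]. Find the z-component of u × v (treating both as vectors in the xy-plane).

(-4)·3 - (-15)·(-7) = -12 - 105 = -117

-117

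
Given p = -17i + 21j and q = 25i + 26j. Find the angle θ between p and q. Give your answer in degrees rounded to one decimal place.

82.9

p · q = (-17)·25 + 21·26 = -425 + 546 = 121
|p|² = 289 + 441 = 730,  |p| = √730 ≈ 27.018512
|q|² = 625 + 676 = 1301,  |q| = √1301 ≈ 36.069378
cos θ = 121 / (27.018512 · 36.069378) ≈ 0.12416
θ = arccos(0.12416) ≈ 82.9°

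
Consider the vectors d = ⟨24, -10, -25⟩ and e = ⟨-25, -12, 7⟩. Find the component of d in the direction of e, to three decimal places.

d · e = 24·(-25) + (-10)·(-12) + (-25)·7 = -600 + 120 - 175 = -655
|e| = √(625 + 144 + 49) = √818 ≈ 28.6007
comp_e d = -655 / √818 ≈ -22.902

-22.902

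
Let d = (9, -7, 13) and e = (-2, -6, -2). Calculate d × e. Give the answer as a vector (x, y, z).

i: (-7)·(-2) - 13·(-6) = 14 - (-78) = 92
j: 13·(-2) - 9·(-2) = -26 - (-18) = -8
k: 9·(-6) - (-7)·(-2) = -54 - 14 = -68
d × e = (92, -8, -68)

(92, -8, -68)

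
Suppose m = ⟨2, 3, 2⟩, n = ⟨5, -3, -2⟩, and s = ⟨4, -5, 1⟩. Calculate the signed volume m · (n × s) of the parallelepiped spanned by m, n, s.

n × s:
i: (-3)·1 - (-2)·(-5) = -3 - 10 = -13
j: (-2)·4 - 5·1 = -8 - 5 = -13
k: 5·(-5) - (-3)·4 = -25 - (-12) = -13
n × s = (-13, -13, -13)
m · (n × s) = 2·(-13) + 3·(-13) + 2·(-13) = -26 - 39 - 26 = -91

-91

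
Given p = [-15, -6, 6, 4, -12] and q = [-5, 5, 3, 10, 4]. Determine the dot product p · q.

55

p · q = (-15)·(-5) + (-6)·5 + 6·3 + 4·10 + (-12)·4 = 75 - 30 + 18 + 40 - 48 = 55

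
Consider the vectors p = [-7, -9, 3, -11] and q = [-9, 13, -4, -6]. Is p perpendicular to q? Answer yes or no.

p · q = (-7)·(-9) + (-9)·13 + 3·(-4) + (-11)·(-6) = 63 - 117 - 12 + 66 = 0
Zero, so the vectors are orthogonal.

yes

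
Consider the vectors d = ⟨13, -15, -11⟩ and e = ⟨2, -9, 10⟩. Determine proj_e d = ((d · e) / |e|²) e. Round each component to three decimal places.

d · e = 13·2 + (-15)·(-9) + (-11)·10 = 26 + 135 - 110 = 51
|e|² = 4 + 81 + 100 = 185
proj_e d = (51/185) · (2, -9, 10) ≈ (0.551, -2.481, 2.757)

(0.551, -2.481, 2.757)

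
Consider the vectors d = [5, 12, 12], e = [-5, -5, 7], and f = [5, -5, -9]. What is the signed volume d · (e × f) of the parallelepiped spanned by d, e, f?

e × f:
i: (-5)·(-9) - 7·(-5) = 45 - (-35) = 80
j: 7·5 - (-5)·(-9) = 35 - 45 = -10
k: (-5)·(-5) - (-5)·5 = 25 - (-25) = 50
e × f = (80, -10, 50)
d · (e × f) = 5·80 + 12·(-10) + 12·50 = 400 - 120 + 600 = 880

880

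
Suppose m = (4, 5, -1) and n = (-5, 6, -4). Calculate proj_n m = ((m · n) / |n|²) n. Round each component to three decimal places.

(-0.909, 1.091, -0.727)

m · n = 4·(-5) + 5·6 + (-1)·(-4) = -20 + 30 + 4 = 14
|n|² = 25 + 36 + 16 = 77
proj_n m = (14/77) · (-5, 6, -4) ≈ (-0.909, 1.091, -0.727)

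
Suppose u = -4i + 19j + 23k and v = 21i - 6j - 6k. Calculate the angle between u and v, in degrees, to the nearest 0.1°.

u · v = (-4)·21 + 19·(-6) + 23·(-6) = -84 - 114 - 138 = -336
|u|² = 16 + 361 + 529 = 906,  |u| = √906 ≈ 30.099834
|v|² = 441 + 36 + 36 = 513,  |v| = √513 ≈ 22.649503
cos θ = -336 / (30.099834 · 22.649503) ≈ -0.49285
θ = arccos(-0.49285) ≈ 119.5°

119.5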